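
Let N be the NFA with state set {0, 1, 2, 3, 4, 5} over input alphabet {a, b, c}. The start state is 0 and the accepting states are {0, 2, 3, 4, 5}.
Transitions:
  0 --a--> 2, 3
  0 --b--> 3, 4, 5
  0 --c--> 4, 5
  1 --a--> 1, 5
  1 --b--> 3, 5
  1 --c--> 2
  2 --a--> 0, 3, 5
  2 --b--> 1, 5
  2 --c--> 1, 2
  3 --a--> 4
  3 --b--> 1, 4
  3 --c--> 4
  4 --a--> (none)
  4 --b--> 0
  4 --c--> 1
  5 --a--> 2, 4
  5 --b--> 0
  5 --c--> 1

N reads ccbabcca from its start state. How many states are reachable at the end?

4

Start: {0}
read c: {4, 5}
read c: {1}
read b: {3, 5}
read a: {2, 4}
read b: {0, 1, 5}
read c: {1, 2, 4, 5}
read c: {1, 2}
read a: {0, 1, 3, 5}
Final reachable set {0, 1, 3, 5} has 4 states.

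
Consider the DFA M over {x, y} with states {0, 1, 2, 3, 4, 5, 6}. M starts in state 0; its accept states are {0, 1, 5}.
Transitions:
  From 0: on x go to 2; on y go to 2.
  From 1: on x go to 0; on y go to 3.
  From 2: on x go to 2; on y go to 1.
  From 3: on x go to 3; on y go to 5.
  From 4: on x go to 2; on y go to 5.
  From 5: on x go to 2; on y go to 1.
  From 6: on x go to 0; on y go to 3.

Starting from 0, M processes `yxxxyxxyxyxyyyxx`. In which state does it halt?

0 --y--> 2
2 --x--> 2
2 --x--> 2
2 --x--> 2
2 --y--> 1
1 --x--> 0
0 --x--> 2
2 --y--> 1
1 --x--> 0
0 --y--> 2
2 --x--> 2
2 --y--> 1
1 --y--> 3
3 --y--> 5
5 --x--> 2
2 --x--> 2

2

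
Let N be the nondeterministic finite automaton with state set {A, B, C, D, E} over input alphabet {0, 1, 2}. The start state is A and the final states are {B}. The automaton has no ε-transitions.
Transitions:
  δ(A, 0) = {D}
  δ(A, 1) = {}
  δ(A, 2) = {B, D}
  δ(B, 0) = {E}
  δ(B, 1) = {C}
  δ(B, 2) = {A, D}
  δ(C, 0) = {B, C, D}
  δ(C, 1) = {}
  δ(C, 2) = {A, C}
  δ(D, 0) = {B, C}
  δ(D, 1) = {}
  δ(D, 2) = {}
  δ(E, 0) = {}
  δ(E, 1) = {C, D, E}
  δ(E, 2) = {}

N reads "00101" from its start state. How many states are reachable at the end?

Start: {A}
read 0: {D}
read 0: {B, C}
read 1: {C}
read 0: {B, C, D}
read 1: {C}
Final reachable set {C} has 1 state.

1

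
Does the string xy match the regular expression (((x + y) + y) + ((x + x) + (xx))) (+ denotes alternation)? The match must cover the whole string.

Neither ((x+y)+y) nor ((x+x)+(xx)) matches xy.

no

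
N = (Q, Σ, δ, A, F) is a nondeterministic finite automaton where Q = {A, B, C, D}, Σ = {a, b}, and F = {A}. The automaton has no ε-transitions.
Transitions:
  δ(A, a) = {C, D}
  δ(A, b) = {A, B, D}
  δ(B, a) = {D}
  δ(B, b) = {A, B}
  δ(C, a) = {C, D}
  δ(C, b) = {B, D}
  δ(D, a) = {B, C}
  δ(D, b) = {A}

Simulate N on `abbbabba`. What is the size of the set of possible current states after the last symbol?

Start: {A}
read a: {C, D}
read b: {A, B, D}
read b: {A, B, D}
read b: {A, B, D}
read a: {B, C, D}
read b: {A, B, D}
read b: {A, B, D}
read a: {B, C, D}
Final reachable set {B, C, D} has 3 states.

3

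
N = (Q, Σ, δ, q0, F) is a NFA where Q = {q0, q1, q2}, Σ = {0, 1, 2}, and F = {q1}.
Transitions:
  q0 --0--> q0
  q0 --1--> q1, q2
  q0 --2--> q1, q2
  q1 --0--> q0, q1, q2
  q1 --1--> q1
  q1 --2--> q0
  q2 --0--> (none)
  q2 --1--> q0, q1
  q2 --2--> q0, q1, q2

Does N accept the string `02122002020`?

Start: {q0}
read 0: {q0}
read 2: {q1, q2}
read 1: {q0, q1}
read 2: {q0, q1, q2}
read 2: {q0, q1, q2}
read 0: {q0, q1, q2}
read 0: {q0, q1, q2}
read 2: {q0, q1, q2}
read 0: {q0, q1, q2}
read 2: {q0, q1, q2}
read 0: {q0, q1, q2}
Reachable ∩ accepting = {q1} — nonempty.

accepted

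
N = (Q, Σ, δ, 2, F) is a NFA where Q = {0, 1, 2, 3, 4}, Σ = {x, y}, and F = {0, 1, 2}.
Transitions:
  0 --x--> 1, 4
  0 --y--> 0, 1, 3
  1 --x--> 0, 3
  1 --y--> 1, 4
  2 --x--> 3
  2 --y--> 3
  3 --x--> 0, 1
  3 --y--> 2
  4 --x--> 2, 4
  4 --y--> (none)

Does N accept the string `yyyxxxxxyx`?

Start: {2}
read y: {3}
read y: {2}
read y: {3}
read x: {0, 1}
read x: {0, 1, 3, 4}
read x: {0, 1, 2, 3, 4}
read x: {0, 1, 2, 3, 4}
read x: {0, 1, 2, 3, 4}
read y: {0, 1, 2, 3, 4}
read x: {0, 1, 2, 3, 4}
Reachable ∩ accepting = {0, 1, 2} — nonempty.

accepted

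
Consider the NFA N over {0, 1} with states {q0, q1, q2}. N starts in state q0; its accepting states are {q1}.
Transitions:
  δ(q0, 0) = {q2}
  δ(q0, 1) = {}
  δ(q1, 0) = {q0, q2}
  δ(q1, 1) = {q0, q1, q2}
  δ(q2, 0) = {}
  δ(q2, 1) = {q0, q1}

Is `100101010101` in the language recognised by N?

Start: {q0}
read 1: {}
The reachable set is empty and stays empty for the remaining 11 symbols.
Reachable ∩ accepting = {} — empty.

rejected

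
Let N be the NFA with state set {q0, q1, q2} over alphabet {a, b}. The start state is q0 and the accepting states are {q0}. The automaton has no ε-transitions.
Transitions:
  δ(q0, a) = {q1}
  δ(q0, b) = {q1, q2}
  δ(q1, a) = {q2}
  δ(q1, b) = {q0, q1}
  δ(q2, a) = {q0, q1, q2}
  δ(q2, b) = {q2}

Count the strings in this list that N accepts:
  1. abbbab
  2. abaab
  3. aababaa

3

abbbab: accepted
abaab: accepted
aababaa: accepted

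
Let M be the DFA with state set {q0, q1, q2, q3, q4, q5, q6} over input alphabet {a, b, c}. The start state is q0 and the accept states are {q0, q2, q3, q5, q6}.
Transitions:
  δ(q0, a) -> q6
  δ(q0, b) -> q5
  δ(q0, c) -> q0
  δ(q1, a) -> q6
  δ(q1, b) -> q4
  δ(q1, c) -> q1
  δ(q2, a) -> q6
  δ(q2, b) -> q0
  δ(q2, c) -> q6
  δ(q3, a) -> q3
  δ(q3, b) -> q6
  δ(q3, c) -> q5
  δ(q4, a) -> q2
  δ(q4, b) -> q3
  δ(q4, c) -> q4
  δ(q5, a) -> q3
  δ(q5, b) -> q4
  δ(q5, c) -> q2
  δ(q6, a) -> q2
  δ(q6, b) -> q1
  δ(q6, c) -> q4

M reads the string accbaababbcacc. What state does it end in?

q4

q0 --a--> q6
q6 --c--> q4
q4 --c--> q4
q4 --b--> q3
q3 --a--> q3
q3 --a--> q3
q3 --b--> q6
q6 --a--> q2
q2 --b--> q0
q0 --b--> q5
q5 --c--> q2
q2 --a--> q6
q6 --c--> q4
q4 --c--> q4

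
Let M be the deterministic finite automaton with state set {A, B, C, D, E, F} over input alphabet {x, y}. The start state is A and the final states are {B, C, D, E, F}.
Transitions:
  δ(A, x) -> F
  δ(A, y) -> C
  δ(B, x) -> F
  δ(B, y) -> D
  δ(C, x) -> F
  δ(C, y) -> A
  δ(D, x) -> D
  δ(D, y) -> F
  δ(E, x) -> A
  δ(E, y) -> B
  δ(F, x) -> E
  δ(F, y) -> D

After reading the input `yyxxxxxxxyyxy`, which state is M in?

A --y--> C
C --y--> A
A --x--> F
F --x--> E
E --x--> A
A --x--> F
F --x--> E
E --x--> A
A --x--> F
F --y--> D
D --y--> F
F --x--> E
E --y--> B

B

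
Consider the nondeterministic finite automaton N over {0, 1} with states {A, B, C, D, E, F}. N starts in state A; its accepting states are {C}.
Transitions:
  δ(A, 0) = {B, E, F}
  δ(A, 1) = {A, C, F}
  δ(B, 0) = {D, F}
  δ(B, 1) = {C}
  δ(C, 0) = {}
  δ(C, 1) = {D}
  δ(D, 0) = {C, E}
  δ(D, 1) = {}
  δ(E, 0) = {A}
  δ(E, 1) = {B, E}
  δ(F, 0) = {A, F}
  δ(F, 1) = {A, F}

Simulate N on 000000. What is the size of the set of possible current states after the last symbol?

6

Start: {A}
read 0: {B, E, F}
read 0: {A, D, F}
read 0: {A, B, C, E, F}
read 0: {A, B, D, E, F}
read 0: {A, B, C, D, E, F}
read 0: {A, B, C, D, E, F}
Final reachable set {A, B, C, D, E, F} has 6 states.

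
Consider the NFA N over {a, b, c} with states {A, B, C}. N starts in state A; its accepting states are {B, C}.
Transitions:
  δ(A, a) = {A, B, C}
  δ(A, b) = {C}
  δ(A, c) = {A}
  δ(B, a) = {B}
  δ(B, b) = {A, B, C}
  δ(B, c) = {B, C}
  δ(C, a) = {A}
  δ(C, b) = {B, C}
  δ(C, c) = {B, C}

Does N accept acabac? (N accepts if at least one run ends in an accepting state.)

Start: {A}
read a: {A, B, C}
read c: {A, B, C}
read a: {A, B, C}
read b: {A, B, C}
read a: {A, B, C}
read c: {A, B, C}
Reachable ∩ accepting = {B, C} — nonempty.

accepted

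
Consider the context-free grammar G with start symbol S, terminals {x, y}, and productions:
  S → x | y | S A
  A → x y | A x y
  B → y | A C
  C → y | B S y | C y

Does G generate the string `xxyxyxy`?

S ⇒ SA ⇒ xA ⇒ xAxy ⇒ xAxyxy ⇒ xxyxyxy

yes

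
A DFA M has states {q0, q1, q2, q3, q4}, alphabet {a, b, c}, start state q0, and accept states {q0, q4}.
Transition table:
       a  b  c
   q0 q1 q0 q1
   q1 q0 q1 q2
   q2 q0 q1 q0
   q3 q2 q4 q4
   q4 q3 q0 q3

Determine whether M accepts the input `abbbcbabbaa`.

q0 --a--> q1
q1 --b--> q1
q1 --b--> q1
q1 --b--> q1
q1 --c--> q2
q2 --b--> q1
q1 --a--> q0
q0 --b--> q0
q0 --b--> q0
q0 --a--> q1
q1 --a--> q0
End in state q0, which is an accepting state.

accepted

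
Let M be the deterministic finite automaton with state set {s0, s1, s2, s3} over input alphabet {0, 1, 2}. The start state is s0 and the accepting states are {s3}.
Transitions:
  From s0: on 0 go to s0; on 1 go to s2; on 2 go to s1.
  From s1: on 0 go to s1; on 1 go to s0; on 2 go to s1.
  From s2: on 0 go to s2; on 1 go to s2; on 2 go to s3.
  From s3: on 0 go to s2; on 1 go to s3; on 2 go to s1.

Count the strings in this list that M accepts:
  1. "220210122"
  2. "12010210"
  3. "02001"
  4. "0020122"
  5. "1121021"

"220210122": rejected
"12010210": rejected
"02001": rejected
"0020122": rejected
"1121021": accepted

1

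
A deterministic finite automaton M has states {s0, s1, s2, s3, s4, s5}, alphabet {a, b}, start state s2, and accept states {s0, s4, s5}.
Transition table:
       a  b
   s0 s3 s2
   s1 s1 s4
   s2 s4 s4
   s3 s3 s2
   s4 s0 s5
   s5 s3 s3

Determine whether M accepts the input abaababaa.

rejected

s2 --a--> s4
s4 --b--> s5
s5 --a--> s3
s3 --a--> s3
s3 --b--> s2
s2 --a--> s4
s4 --b--> s5
s5 --a--> s3
s3 --a--> s3
End in state s3, which is not an accepting state.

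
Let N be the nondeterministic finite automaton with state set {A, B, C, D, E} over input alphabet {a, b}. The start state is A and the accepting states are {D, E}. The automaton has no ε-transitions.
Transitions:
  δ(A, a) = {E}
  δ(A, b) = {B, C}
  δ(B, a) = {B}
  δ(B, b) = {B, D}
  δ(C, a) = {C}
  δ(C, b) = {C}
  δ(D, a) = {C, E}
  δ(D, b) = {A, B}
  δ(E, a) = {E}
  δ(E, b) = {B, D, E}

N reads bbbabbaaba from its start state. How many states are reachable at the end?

Start: {A}
read b: {B, C}
read b: {B, C, D}
read b: {A, B, C, D}
read a: {B, C, E}
read b: {B, C, D, E}
read b: {A, B, C, D, E}
read a: {B, C, E}
read a: {B, C, E}
read b: {B, C, D, E}
read a: {B, C, E}
Final reachable set {B, C, E} has 3 states.

3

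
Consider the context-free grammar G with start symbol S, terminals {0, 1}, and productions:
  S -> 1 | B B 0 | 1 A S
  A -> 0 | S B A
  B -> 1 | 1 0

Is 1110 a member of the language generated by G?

no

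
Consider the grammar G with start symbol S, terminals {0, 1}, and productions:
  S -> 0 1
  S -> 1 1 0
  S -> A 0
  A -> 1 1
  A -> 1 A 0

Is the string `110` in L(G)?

S ⇒ A0 ⇒ 110

yes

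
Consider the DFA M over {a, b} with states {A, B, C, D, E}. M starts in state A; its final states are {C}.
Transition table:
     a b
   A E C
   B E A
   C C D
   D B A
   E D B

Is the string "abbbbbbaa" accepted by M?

accepted

A --a--> E
E --b--> B
B --b--> A
A --b--> C
C --b--> D
D --b--> A
A --b--> C
C --a--> C
C --a--> C
End in state C, which is an accepting state.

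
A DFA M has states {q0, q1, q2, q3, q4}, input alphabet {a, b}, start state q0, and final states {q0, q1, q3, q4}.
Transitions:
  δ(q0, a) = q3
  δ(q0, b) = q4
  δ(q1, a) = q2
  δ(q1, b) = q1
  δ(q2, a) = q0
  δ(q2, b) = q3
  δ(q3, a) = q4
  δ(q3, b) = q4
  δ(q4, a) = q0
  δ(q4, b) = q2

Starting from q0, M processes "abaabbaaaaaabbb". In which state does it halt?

q4

q0 --a--> q3
q3 --b--> q4
q4 --a--> q0
q0 --a--> q3
q3 --b--> q4
q4 --b--> q2
q2 --a--> q0
q0 --a--> q3
q3 --a--> q4
q4 --a--> q0
q0 --a--> q3
q3 --a--> q4
q4 --b--> q2
q2 --b--> q3
q3 --b--> q4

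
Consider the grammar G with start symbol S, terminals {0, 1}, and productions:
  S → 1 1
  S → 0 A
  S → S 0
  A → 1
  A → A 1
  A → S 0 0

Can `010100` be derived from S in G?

no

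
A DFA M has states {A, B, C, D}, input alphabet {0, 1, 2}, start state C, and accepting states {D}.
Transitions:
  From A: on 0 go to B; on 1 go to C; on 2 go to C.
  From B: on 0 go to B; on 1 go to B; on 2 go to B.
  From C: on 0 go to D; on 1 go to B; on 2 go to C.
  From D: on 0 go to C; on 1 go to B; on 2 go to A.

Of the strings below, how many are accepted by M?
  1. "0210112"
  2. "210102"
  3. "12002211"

0

"0210112": rejected
"210102": rejected
"12002211": rejected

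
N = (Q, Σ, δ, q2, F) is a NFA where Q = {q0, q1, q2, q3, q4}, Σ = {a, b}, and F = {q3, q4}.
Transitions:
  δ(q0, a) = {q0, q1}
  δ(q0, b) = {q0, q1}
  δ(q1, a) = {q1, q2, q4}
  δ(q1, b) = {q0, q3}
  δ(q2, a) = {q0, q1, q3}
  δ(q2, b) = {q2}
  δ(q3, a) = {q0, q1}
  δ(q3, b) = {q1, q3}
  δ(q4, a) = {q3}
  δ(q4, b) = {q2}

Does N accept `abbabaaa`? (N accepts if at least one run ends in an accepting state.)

accepted

Start: {q2}
read a: {q0, q1, q3}
read b: {q0, q1, q3}
read b: {q0, q1, q3}
read a: {q0, q1, q2, q4}
read b: {q0, q1, q2, q3}
read a: {q0, q1, q2, q3, q4}
read a: {q0, q1, q2, q3, q4}
read a: {q0, q1, q2, q3, q4}
Reachable ∩ accepting = {q3, q4} — nonempty.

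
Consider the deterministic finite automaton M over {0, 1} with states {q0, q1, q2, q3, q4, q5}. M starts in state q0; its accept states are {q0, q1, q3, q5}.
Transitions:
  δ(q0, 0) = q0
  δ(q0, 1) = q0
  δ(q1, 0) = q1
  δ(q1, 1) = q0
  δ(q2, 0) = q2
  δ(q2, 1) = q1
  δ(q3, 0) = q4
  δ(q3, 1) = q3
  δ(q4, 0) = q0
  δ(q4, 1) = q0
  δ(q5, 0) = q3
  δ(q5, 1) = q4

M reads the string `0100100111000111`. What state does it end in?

q0

q0 --0--> q0
q0 --1--> q0
q0 --0--> q0
q0 --0--> q0
q0 --1--> q0
q0 --0--> q0
q0 --0--> q0
q0 --1--> q0
q0 --1--> q0
q0 --1--> q0
q0 --0--> q0
q0 --0--> q0
q0 --0--> q0
q0 --1--> q0
q0 --1--> q0
q0 --1--> q0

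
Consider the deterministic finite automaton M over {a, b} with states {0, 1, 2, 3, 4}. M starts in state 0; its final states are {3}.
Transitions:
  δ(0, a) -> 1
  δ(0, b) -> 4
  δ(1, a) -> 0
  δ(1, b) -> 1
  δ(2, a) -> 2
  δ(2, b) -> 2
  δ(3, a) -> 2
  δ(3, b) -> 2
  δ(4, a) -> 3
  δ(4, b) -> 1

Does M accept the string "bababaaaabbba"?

0 --b--> 4
4 --a--> 3
3 --b--> 2
2 --a--> 2
2 --b--> 2
2 --a--> 2
2 --a--> 2
2 --a--> 2
2 --a--> 2
2 --b--> 2
2 --b--> 2
2 --b--> 2
2 --a--> 2
End in state 2, which is not an accepting state.

rejected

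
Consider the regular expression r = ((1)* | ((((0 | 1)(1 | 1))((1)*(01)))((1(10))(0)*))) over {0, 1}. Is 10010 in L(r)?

Neither (1)* nor ((((0|1)(1|1))((1)*(01)))((1(10))(0)*)) matches 10010.

no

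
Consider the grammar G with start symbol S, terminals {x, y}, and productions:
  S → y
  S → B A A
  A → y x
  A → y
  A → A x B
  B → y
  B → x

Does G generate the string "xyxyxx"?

yes

S ⇒ BAA ⇒ xAA ⇒ xyxA ⇒ xyxAxB ⇒ xyxyxB ⇒ xyxyxx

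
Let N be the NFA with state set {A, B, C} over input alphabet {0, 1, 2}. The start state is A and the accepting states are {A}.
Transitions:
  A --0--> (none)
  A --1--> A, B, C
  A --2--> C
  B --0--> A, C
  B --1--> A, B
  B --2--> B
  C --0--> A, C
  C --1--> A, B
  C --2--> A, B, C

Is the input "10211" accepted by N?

accepted

Start: {A}
read 1: {A, B, C}
read 0: {A, C}
read 2: {A, B, C}
read 1: {A, B, C}
read 1: {A, B, C}
Reachable ∩ accepting = {A} — nonempty.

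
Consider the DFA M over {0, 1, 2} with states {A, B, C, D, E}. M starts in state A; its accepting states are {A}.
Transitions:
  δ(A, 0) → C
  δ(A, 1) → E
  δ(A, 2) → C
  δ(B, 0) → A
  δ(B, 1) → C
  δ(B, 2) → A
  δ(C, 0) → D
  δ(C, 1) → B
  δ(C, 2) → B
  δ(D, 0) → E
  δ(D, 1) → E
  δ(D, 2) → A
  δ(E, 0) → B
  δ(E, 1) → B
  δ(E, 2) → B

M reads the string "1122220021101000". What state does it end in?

A --1--> E
E --1--> B
B --2--> A
A --2--> C
C --2--> B
B --2--> A
A --0--> C
C --0--> D
D --2--> A
A --1--> E
E --1--> B
B --0--> A
A --1--> E
E --0--> B
B --0--> A
A --0--> C

C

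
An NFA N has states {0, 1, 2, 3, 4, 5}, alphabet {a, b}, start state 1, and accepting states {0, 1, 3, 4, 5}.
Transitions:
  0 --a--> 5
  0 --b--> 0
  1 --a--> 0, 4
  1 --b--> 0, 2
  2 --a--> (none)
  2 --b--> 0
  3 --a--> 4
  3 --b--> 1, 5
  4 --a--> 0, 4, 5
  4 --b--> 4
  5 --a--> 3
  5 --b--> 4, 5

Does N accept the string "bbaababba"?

accepted

Start: {1}
read b: {0, 2}
read b: {0}
read a: {5}
read a: {3}
read b: {1, 5}
read a: {0, 3, 4}
read b: {0, 1, 4, 5}
read b: {0, 2, 4, 5}
read a: {0, 3, 4, 5}
Reachable ∩ accepting = {0, 3, 4, 5} — nonempty.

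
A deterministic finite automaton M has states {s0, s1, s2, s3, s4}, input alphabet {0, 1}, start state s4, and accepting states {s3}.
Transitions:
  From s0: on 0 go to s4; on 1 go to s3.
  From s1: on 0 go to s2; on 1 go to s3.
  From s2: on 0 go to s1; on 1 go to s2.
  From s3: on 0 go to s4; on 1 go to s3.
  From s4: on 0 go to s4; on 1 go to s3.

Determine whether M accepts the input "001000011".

s4 --0--> s4
s4 --0--> s4
s4 --1--> s3
s3 --0--> s4
s4 --0--> s4
s4 --0--> s4
s4 --0--> s4
s4 --1--> s3
s3 --1--> s3
End in state s3, which is an accepting state.

accepted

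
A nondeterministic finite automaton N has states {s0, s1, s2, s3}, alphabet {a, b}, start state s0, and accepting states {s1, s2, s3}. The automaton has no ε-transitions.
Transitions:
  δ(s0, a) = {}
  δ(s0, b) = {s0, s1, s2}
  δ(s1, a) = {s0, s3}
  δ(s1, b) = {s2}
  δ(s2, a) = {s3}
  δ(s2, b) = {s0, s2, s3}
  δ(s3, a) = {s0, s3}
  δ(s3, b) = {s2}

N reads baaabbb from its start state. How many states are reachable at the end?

Start: {s0}
read b: {s0, s1, s2}
read a: {s0, s3}
read a: {s0, s3}
read a: {s0, s3}
read b: {s0, s1, s2}
read b: {s0, s1, s2, s3}
read b: {s0, s1, s2, s3}
Final reachable set {s0, s1, s2, s3} has 4 states.

4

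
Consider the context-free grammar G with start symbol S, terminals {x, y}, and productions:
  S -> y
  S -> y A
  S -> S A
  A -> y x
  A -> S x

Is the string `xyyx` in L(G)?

no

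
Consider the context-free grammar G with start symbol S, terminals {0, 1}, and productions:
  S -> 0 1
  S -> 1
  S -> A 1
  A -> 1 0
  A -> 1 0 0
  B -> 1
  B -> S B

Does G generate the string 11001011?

no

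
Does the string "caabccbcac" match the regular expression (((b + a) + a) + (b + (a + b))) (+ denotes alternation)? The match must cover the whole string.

Neither ((b+a)+a) nor (b+(a+b)) matches caabccbcac.

no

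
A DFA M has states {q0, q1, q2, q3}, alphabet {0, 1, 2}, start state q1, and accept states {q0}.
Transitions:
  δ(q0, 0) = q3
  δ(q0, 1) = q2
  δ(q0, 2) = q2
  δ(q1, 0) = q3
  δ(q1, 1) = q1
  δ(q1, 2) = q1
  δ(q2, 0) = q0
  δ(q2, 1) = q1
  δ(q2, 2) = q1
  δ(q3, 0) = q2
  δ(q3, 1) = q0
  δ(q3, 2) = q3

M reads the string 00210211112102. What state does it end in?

q3

q1 --0--> q3
q3 --0--> q2
q2 --2--> q1
q1 --1--> q1
q1 --0--> q3
q3 --2--> q3
q3 --1--> q0
q0 --1--> q2
q2 --1--> q1
q1 --1--> q1
q1 --2--> q1
q1 --1--> q1
q1 --0--> q3
q3 --2--> q3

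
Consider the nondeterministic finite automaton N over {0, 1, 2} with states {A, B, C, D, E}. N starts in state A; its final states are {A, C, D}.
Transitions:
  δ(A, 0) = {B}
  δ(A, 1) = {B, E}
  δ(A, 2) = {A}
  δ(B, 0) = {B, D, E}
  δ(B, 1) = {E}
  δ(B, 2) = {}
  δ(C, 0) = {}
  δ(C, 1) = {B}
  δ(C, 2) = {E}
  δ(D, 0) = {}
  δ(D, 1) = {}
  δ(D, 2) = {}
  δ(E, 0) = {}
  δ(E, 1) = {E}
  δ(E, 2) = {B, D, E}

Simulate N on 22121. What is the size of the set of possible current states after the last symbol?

1

Start: {A}
read 2: {A}
read 2: {A}
read 1: {B, E}
read 2: {B, D, E}
read 1: {E}
Final reachable set {E} has 1 state.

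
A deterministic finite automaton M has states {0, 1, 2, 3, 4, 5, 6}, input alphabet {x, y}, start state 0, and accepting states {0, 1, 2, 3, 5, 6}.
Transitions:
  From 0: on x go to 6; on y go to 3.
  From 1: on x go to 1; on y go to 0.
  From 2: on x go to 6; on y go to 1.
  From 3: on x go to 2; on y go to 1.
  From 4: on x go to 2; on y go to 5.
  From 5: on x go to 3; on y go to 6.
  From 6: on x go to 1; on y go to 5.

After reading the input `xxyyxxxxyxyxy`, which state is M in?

0 --x--> 6
6 --x--> 1
1 --y--> 0
0 --y--> 3
3 --x--> 2
2 --x--> 6
6 --x--> 1
1 --x--> 1
1 --y--> 0
0 --x--> 6
6 --y--> 5
5 --x--> 3
3 --y--> 1

1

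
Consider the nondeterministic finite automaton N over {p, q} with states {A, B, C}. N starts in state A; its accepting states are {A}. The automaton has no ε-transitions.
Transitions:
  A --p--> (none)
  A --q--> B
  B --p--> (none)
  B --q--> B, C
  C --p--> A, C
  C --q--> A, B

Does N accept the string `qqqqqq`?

Start: {A}
read q: {B}
read q: {B, C}
read q: {A, B, C}
read q: {A, B, C}
read q: {A, B, C}
read q: {A, B, C}
Reachable ∩ accepting = {A} — nonempty.

accepted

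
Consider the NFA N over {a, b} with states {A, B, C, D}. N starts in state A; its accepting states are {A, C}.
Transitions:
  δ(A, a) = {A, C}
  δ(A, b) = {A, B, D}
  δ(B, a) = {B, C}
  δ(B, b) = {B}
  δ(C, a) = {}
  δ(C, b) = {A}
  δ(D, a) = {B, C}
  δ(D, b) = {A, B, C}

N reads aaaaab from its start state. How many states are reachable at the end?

3

Start: {A}
read a: {A, C}
read a: {A, C}
read a: {A, C}
read a: {A, C}
read a: {A, C}
read b: {A, B, D}
Final reachable set {A, B, D} has 3 states.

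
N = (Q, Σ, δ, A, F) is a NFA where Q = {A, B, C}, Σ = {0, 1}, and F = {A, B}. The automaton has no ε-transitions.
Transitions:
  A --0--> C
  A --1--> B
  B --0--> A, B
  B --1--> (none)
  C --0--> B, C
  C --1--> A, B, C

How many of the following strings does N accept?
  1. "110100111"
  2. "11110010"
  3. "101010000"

"110100111": rejected
"11110010": rejected
"101010000": accepted

1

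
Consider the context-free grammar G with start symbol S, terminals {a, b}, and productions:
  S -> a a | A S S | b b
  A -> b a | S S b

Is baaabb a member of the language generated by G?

yes

S ⇒ ASS ⇒ baSS ⇒ baaaS ⇒ baaabb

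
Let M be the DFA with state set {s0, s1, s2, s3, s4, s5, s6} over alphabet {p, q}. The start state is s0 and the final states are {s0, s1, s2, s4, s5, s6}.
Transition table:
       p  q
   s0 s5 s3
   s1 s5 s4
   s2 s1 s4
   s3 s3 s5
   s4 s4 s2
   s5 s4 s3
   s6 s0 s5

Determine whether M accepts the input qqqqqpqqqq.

s0 --q--> s3
s3 --q--> s5
s5 --q--> s3
s3 --q--> s5
s5 --q--> s3
s3 --p--> s3
s3 --q--> s5
s5 --q--> s3
s3 --q--> s5
s5 --q--> s3
End in state s3, which is not an accepting state.

rejected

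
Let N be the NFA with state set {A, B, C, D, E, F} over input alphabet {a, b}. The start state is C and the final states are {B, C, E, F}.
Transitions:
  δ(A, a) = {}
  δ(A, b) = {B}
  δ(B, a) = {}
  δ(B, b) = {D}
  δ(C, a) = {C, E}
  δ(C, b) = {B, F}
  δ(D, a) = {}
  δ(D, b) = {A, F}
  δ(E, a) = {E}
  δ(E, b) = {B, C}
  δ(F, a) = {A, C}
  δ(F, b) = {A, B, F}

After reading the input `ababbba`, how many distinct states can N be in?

2

Start: {C}
read a: {C, E}
read b: {B, C, F}
read a: {A, C, E}
read b: {B, C, F}
read b: {A, B, D, F}
read b: {A, B, D, F}
read a: {A, C}
Final reachable set {A, C} has 2 states.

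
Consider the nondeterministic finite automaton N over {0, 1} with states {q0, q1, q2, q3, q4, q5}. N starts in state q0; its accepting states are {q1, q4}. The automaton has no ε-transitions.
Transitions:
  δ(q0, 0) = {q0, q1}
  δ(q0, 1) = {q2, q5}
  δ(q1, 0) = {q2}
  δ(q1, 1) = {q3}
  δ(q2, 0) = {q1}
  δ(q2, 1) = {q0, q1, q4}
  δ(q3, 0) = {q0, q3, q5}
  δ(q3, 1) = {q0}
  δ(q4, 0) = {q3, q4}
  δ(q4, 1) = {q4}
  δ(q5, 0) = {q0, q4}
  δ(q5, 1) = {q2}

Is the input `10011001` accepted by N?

accepted

Start: {q0}
read 1: {q2, q5}
read 0: {q0, q1, q4}
read 0: {q0, q1, q2, q3, q4}
read 1: {q0, q1, q2, q3, q4, q5}
read 1: {q0, q1, q2, q3, q4, q5}
read 0: {q0, q1, q2, q3, q4, q5}
read 0: {q0, q1, q2, q3, q4, q5}
read 1: {q0, q1, q2, q3, q4, q5}
Reachable ∩ accepting = {q1, q4} — nonempty.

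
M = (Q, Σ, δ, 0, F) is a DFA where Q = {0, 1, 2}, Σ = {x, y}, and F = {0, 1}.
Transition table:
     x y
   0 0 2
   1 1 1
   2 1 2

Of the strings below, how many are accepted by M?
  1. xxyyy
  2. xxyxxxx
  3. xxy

xxyyy: rejected
xxyxxxx: accepted
xxy: rejected

1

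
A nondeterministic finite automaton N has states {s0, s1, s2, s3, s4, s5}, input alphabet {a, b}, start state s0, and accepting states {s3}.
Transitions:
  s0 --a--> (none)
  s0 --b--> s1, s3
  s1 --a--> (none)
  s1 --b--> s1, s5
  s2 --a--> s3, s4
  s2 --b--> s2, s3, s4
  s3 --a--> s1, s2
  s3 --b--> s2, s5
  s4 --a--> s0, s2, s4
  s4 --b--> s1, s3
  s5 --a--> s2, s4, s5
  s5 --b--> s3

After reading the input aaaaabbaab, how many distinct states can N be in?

0

Start: {s0}
read a: {}
The reachable set is empty and stays empty for the remaining 9 symbols.
Final reachable set {} has 0 states.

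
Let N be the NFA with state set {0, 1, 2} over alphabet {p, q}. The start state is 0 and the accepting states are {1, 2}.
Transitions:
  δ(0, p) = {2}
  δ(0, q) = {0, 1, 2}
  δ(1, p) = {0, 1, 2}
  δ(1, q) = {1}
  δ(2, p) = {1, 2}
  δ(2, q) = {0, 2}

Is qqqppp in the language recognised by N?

Start: {0}
read q: {0, 1, 2}
read q: {0, 1, 2}
read q: {0, 1, 2}
read p: {0, 1, 2}
read p: {0, 1, 2}
read p: {0, 1, 2}
Reachable ∩ accepting = {1, 2} — nonempty.

accepted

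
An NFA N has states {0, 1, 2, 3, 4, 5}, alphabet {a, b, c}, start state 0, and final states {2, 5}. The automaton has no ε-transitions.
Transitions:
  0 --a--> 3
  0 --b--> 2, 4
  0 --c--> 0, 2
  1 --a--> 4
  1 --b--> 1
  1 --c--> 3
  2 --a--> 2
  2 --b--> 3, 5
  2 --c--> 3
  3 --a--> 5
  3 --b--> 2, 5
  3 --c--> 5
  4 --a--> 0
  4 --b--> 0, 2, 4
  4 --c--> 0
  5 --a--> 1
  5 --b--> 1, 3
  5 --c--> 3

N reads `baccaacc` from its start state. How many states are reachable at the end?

Start: {0}
read b: {2, 4}
read a: {0, 2}
read c: {0, 2, 3}
read c: {0, 2, 3, 5}
read a: {1, 2, 3, 5}
read a: {1, 2, 4, 5}
read c: {0, 3}
read c: {0, 2, 5}
Final reachable set {0, 2, 5} has 3 states.

3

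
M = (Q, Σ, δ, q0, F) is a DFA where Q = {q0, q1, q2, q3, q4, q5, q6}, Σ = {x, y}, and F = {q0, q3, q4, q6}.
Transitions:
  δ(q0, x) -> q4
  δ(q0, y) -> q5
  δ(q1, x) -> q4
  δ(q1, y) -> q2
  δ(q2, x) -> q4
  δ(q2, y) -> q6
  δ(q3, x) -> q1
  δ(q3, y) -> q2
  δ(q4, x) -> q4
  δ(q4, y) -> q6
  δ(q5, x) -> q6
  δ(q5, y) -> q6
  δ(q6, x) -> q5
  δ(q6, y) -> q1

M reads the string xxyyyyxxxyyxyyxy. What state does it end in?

q0 --x--> q4
q4 --x--> q4
q4 --y--> q6
q6 --y--> q1
q1 --y--> q2
q2 --y--> q6
q6 --x--> q5
q5 --x--> q6
q6 --x--> q5
q5 --y--> q6
q6 --y--> q1
q1 --x--> q4
q4 --y--> q6
q6 --y--> q1
q1 --x--> q4
q4 --y--> q6

q6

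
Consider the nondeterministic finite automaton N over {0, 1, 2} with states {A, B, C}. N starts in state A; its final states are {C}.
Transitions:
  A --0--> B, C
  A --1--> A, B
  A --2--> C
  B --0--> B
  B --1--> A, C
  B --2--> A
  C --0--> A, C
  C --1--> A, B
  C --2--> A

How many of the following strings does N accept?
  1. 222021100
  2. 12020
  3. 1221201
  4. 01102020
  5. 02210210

5

222021100: accepted
12020: accepted
1221201: accepted
01102020: accepted
02210210: accepted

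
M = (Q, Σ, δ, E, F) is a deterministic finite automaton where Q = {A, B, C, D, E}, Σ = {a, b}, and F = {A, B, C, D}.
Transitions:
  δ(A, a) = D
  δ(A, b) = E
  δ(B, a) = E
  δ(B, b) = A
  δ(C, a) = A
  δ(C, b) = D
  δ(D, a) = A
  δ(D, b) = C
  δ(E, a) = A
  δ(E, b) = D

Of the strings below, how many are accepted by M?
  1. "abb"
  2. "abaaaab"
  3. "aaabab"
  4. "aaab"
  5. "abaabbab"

"abb": accepted
"abaaaab": accepted
"aaabab": rejected
"aaab": rejected
"abaabbab": rejected

2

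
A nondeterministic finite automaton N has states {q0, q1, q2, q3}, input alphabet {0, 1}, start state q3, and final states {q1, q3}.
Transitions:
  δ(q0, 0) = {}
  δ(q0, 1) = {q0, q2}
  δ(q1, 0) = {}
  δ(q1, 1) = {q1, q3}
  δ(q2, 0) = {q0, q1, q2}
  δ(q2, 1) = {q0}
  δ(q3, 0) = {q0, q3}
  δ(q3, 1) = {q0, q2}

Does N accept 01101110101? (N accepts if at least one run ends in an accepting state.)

accepted

Start: {q3}
read 0: {q0, q3}
read 1: {q0, q2}
read 1: {q0, q2}
read 0: {q0, q1, q2}
read 1: {q0, q1, q2, q3}
read 1: {q0, q1, q2, q3}
read 1: {q0, q1, q2, q3}
read 0: {q0, q1, q2, q3}
read 1: {q0, q1, q2, q3}
read 0: {q0, q1, q2, q3}
read 1: {q0, q1, q2, q3}
Reachable ∩ accepting = {q1, q3} — nonempty.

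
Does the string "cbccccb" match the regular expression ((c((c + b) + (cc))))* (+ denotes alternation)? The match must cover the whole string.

Split into 3 pieces cb · ccc · cb; each matches (c((c+b)+(cc))).

yes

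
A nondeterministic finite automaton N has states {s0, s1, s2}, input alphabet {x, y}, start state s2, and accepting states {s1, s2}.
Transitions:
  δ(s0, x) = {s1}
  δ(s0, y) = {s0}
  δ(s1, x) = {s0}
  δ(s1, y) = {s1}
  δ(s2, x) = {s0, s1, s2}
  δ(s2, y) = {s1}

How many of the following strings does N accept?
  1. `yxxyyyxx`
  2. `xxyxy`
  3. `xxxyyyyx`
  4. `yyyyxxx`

`yxxyyyxx`: accepted
`xxyxy`: accepted
`xxxyyyyx`: accepted
`yyyyxxx`: rejected

3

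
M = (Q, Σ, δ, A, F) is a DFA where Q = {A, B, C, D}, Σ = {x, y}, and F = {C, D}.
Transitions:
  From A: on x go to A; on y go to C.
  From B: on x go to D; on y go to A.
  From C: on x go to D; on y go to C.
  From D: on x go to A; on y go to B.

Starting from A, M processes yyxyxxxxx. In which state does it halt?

A

A --y--> C
C --y--> C
C --x--> D
D --y--> B
B --x--> D
D --x--> A
A --x--> A
A --x--> A
A --x--> A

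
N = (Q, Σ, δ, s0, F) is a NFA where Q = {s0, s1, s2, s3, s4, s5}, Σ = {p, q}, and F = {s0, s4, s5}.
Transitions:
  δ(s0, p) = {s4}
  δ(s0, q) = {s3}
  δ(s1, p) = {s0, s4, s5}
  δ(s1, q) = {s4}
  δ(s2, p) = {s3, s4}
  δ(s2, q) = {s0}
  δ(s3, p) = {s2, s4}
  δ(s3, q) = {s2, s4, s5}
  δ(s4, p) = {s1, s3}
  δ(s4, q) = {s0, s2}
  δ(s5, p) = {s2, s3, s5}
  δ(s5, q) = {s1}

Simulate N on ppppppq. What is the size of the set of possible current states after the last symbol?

Start: {s0}
read p: {s4}
read p: {s1, s3}
read p: {s0, s2, s4, s5}
read p: {s1, s2, s3, s4, s5}
read p: {s0, s1, s2, s3, s4, s5}
read p: {s0, s1, s2, s3, s4, s5}
read q: {s0, s1, s2, s3, s4, s5}
Final reachable set {s0, s1, s2, s3, s4, s5} has 6 states.

6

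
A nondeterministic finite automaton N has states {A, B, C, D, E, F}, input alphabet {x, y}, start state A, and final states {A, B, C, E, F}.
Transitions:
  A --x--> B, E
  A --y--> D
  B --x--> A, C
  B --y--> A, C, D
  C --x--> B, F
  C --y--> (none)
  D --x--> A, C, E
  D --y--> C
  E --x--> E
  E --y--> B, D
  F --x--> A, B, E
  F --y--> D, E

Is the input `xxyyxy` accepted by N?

Start: {A}
read x: {B, E}
read x: {A, C, E}
read y: {B, D}
read y: {A, C, D}
read x: {A, B, C, E, F}
read y: {A, B, C, D, E}
Reachable ∩ accepting = {A, B, C, E} — nonempty.

accepted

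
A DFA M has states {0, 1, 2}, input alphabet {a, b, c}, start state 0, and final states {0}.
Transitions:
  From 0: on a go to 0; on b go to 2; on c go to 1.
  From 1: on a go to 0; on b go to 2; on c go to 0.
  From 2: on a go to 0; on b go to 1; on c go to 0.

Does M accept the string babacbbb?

0 --b--> 2
2 --a--> 0
0 --b--> 2
2 --a--> 0
0 --c--> 1
1 --b--> 2
2 --b--> 1
1 --b--> 2
End in state 2, which is not an accepting state.

rejected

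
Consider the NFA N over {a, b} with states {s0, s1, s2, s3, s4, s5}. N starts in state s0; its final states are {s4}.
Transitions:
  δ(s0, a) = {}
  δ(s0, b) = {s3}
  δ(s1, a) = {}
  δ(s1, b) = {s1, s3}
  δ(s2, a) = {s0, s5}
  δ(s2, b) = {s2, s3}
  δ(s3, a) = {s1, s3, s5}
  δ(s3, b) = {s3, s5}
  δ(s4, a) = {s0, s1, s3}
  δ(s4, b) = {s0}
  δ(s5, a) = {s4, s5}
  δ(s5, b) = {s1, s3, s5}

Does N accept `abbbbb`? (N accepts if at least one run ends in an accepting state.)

rejected

Start: {s0}
read a: {}
The reachable set is empty and stays empty for the remaining 5 symbols.
Reachable ∩ accepting = {} — empty.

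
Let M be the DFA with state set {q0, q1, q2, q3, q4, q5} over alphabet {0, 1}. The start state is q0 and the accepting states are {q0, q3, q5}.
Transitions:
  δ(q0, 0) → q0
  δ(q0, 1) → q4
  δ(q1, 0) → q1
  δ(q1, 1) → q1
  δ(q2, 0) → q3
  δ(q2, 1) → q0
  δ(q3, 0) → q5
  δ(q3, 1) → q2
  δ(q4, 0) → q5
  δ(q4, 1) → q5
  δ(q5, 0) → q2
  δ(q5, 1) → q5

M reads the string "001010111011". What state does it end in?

q0 --0--> q0
q0 --0--> q0
q0 --1--> q4
q4 --0--> q5
q5 --1--> q5
q5 --0--> q2
q2 --1--> q0
q0 --1--> q4
q4 --1--> q5
q5 --0--> q2
q2 --1--> q0
q0 --1--> q4

q4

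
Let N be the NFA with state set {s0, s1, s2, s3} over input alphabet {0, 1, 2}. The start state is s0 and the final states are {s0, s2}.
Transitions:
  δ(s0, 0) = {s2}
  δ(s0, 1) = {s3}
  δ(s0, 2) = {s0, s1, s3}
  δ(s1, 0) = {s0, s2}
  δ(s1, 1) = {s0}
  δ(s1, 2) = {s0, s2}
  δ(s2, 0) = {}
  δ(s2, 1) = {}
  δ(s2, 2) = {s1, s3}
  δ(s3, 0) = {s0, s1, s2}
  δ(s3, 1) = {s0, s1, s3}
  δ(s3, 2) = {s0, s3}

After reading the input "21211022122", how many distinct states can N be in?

4

Start: {s0}
read 2: {s0, s1, s3}
read 1: {s0, s1, s3}
read 2: {s0, s1, s2, s3}
read 1: {s0, s1, s3}
read 1: {s0, s1, s3}
read 0: {s0, s1, s2}
read 2: {s0, s1, s2, s3}
read 2: {s0, s1, s2, s3}
read 1: {s0, s1, s3}
read 2: {s0, s1, s2, s3}
read 2: {s0, s1, s2, s3}
Final reachable set {s0, s1, s2, s3} has 4 states.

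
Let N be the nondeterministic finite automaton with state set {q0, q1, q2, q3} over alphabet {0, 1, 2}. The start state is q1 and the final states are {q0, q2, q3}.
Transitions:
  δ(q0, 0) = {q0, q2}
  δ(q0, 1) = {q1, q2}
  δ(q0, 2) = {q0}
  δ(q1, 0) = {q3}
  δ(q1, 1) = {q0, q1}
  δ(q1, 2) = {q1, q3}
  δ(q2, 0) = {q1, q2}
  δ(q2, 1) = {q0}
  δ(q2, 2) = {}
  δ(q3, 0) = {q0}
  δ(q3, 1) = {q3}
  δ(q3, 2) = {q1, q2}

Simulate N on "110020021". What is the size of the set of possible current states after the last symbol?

Start: {q1}
read 1: {q0, q1}
read 1: {q0, q1, q2}
read 0: {q0, q1, q2, q3}
read 0: {q0, q1, q2, q3}
read 2: {q0, q1, q2, q3}
read 0: {q0, q1, q2, q3}
read 0: {q0, q1, q2, q3}
read 2: {q0, q1, q2, q3}
read 1: {q0, q1, q2, q3}
Final reachable set {q0, q1, q2, q3} has 4 states.

4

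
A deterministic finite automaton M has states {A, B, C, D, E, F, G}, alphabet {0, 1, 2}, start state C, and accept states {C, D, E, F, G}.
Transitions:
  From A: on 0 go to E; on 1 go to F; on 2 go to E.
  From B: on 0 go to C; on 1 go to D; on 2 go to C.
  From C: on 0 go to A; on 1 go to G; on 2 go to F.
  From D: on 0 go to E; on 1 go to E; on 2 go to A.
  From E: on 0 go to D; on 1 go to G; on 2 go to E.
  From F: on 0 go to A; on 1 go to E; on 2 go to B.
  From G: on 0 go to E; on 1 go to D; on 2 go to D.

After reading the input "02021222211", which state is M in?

C --0--> A
A --2--> E
E --0--> D
D --2--> A
A --1--> F
F --2--> B
B --2--> C
C --2--> F
F --2--> B
B --1--> D
D --1--> E

E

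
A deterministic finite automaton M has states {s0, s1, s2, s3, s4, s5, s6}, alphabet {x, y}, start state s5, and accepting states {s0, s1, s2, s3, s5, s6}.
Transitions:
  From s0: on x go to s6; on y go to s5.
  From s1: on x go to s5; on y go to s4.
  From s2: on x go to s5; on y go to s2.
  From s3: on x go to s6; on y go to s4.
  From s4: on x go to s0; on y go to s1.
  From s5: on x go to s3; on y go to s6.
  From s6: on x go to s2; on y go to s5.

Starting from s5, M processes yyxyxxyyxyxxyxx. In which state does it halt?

s5 --y--> s6
s6 --y--> s5
s5 --x--> s3
s3 --y--> s4
s4 --x--> s0
s0 --x--> s6
s6 --y--> s5
s5 --y--> s6
s6 --x--> s2
s2 --y--> s2
s2 --x--> s5
s5 --x--> s3
s3 --y--> s4
s4 --x--> s0
s0 --x--> s6

s6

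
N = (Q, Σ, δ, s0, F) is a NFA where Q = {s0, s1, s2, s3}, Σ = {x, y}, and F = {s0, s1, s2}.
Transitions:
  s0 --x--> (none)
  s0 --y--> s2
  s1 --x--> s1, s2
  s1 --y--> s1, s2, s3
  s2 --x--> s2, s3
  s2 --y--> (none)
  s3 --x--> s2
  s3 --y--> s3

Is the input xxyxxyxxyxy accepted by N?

rejected

Start: {s0}
read x: {}
The reachable set is empty and stays empty for the remaining 10 symbols.
Reachable ∩ accepting = {} — empty.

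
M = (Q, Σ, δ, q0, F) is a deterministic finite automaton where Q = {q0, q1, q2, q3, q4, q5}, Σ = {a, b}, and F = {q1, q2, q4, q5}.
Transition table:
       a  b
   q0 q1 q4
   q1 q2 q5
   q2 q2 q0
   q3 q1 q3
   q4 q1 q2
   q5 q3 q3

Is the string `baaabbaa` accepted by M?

q0 --b--> q4
q4 --a--> q1
q1 --a--> q2
q2 --a--> q2
q2 --b--> q0
q0 --b--> q4
q4 --a--> q1
q1 --a--> q2
End in state q2, which is an accepting state.

accepted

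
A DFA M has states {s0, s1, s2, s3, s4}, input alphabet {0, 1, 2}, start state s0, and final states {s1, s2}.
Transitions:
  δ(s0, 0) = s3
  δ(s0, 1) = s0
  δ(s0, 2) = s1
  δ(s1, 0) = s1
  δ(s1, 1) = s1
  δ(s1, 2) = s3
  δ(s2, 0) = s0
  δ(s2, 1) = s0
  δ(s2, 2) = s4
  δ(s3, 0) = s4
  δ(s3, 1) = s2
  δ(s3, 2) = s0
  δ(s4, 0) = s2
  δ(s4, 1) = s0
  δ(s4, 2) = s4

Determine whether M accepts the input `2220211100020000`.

s0 --2--> s1
s1 --2--> s3
s3 --2--> s0
s0 --0--> s3
s3 --2--> s0
s0 --1--> s0
s0 --1--> s0
s0 --1--> s0
s0 --0--> s3
s3 --0--> s4
s4 --0--> s2
s2 --2--> s4
s4 --0--> s2
s2 --0--> s0
s0 --0--> s3
s3 --0--> s4
End in state s4, which is not an accepting state.

rejected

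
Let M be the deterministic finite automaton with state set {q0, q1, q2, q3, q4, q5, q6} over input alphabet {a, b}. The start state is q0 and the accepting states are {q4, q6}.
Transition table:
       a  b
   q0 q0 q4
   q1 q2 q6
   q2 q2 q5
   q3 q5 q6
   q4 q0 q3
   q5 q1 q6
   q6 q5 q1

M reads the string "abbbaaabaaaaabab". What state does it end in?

q0 --a--> q0
q0 --b--> q4
q4 --b--> q3
q3 --b--> q6
q6 --a--> q5
q5 --a--> q1
q1 --a--> q2
q2 --b--> q5
q5 --a--> q1
q1 --a--> q2
q2 --a--> q2
q2 --a--> q2
q2 --a--> q2
q2 --b--> q5
q5 --a--> q1
q1 --b--> q6

q6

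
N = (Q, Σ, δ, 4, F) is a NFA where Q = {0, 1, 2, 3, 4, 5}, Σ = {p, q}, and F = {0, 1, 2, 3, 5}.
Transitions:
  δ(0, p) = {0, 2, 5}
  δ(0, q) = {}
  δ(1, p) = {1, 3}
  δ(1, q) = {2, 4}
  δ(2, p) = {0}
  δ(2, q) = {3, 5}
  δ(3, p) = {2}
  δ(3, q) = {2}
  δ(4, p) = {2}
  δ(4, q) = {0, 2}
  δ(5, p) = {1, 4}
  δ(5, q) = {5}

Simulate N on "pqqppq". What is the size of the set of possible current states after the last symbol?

4

Start: {4}
read p: {2}
read q: {3, 5}
read q: {2, 5}
read p: {0, 1, 4}
read p: {0, 1, 2, 3, 5}
read q: {2, 3, 4, 5}
Final reachable set {2, 3, 4, 5} has 4 states.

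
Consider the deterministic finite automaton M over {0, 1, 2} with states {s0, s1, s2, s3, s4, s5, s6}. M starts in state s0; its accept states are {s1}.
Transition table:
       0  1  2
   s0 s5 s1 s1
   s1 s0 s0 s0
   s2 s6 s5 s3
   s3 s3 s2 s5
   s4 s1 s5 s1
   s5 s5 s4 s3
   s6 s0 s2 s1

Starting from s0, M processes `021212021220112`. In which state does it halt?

s3

s0 --0--> s5
s5 --2--> s3
s3 --1--> s2
s2 --2--> s3
s3 --1--> s2
s2 --2--> s3
s3 --0--> s3
s3 --2--> s5
s5 --1--> s4
s4 --2--> s1
s1 --2--> s0
s0 --0--> s5
s5 --1--> s4
s4 --1--> s5
s5 --2--> s3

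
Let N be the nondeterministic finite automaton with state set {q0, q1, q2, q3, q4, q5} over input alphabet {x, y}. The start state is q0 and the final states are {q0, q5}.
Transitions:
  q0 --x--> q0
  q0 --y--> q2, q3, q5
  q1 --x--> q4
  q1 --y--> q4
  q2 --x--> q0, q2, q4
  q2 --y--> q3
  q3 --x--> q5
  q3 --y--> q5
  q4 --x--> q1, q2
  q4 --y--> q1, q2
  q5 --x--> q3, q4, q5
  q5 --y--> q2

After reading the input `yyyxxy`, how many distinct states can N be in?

5

Start: {q0}
read y: {q2, q3, q5}
read y: {q2, q3, q5}
read y: {q2, q3, q5}
read x: {q0, q2, q3, q4, q5}
read x: {q0, q1, q2, q3, q4, q5}
read y: {q1, q2, q3, q4, q5}
Final reachable set {q1, q2, q3, q4, q5} has 5 states.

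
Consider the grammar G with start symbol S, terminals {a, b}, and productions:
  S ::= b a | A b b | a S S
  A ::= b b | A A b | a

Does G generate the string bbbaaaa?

no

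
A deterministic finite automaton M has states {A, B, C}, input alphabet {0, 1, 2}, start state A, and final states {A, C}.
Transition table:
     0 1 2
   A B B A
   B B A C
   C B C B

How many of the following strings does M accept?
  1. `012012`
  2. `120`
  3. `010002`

`012012`: accepted
`120`: rejected
`010002`: accepted

2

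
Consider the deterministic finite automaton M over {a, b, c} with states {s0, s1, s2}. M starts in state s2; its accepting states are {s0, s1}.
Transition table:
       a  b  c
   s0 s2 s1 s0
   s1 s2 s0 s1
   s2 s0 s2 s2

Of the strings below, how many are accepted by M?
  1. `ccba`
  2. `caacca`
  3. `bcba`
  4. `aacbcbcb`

`ccba`: accepted
`caacca`: accepted
`bcba`: accepted
`aacbcbcb`: rejected

3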